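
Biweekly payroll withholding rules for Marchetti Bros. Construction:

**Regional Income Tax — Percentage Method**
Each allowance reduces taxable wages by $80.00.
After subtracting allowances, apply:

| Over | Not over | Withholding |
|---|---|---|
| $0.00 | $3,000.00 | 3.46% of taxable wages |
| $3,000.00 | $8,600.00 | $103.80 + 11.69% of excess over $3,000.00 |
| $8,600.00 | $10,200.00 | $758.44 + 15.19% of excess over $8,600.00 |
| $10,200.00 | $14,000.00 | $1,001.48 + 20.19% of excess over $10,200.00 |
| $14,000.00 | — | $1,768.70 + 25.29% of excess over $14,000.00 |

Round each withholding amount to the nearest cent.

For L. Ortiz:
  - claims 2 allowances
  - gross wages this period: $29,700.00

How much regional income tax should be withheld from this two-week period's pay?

Regional Income Tax: taxable = $29,700.00 − 2×$80.00 = $29,540.00
  $1,768.70 + 25.29% × ($29,540.00 − $14,000.00) = $1,768.70 + 25.29% × $15,540.00 = $5,698.77

$5,698.77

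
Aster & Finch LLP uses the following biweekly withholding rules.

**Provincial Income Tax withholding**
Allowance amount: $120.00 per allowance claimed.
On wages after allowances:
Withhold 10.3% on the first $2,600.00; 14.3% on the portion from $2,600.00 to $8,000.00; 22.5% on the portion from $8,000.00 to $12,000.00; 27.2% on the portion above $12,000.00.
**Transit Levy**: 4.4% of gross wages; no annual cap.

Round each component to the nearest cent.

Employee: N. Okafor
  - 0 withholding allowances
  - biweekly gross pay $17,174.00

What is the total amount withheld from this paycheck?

Provincial Income Tax: taxable = $17,174.00
  $1,940.00 + 27.2% × ($17,174.00 − $12,000.00) = $1,940.00 + 27.2% × $5,174.00 = $3,347.33
Transit Levy: 4.4% × $17,174.00 = $755.66
Total: $3,347.33 + $755.66 = $4,102.99

$4,102.99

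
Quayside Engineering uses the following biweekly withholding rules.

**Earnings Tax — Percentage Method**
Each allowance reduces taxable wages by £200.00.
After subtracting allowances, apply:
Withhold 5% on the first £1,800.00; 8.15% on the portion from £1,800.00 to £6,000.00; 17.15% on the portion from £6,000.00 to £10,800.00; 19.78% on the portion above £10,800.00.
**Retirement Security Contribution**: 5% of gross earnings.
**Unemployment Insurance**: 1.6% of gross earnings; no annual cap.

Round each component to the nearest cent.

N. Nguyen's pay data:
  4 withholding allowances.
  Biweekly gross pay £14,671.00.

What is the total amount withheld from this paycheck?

£2,831.23

Earnings Tax: taxable = £14,671.00 − 4×£200.00 = £13,871.00
  £1,255.50 + 19.78% × (£13,871.00 − £10,800.00) = £1,255.50 + 19.78% × £3,071.00 = £1,862.94
Retirement Security Contribution: 5% × £14,671.00 = £733.55
Unemployment Insurance: 1.6% × £14,671.00 = £234.74
Total: £1,862.94 + £733.55 + £234.74 = £2,831.23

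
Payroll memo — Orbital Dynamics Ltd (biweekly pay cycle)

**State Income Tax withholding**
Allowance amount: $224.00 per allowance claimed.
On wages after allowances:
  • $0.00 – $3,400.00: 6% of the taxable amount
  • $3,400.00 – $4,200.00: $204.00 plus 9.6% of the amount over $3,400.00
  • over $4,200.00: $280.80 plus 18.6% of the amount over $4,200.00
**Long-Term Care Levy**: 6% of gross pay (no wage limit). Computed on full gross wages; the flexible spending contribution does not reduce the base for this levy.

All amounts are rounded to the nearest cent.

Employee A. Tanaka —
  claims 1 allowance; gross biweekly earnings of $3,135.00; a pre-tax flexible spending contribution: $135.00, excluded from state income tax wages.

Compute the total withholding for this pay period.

State Income Tax: taxable = $3,135.00 − $135.00 − 1×$224.00 = $2,776.00
  6% × $2,776.00 = $166.56
Long-Term Care Levy: 6% × $3,135.00 = $188.10
Total: $166.56 + $188.10 = $354.66

$354.66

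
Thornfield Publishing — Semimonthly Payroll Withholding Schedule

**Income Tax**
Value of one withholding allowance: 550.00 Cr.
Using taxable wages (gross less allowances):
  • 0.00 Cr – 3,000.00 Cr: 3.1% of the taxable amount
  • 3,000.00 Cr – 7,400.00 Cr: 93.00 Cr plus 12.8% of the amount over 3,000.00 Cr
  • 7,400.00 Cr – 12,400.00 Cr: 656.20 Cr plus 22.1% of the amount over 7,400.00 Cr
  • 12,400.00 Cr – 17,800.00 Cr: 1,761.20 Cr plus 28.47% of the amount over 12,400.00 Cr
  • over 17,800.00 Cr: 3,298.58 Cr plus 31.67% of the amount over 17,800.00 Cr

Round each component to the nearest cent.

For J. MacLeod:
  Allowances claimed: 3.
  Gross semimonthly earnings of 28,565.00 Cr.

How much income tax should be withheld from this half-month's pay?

Income Tax: taxable = 28,565.00 Cr − 3×550.00 Cr = 26,915.00 Cr
  3,298.58 Cr + 31.67% × (26,915.00 Cr − 17,800.00 Cr) = 3,298.58 Cr + 31.67% × 9,115.00 Cr = 6,185.30 Cr

6,185.30 Cr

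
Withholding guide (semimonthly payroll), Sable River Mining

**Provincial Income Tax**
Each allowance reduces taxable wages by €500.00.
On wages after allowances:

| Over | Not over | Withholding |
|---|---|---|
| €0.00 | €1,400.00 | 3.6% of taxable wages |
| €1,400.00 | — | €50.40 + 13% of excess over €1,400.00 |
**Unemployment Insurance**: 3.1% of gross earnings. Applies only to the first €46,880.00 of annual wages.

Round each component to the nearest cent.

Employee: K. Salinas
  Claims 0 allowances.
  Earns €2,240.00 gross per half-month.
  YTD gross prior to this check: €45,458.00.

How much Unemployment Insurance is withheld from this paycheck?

Unemployment Insurance: cap €46,880.00 − YTD €45,458.00 = €1,422.00 subject; 3.1% × €1,422.00 = €44.08

€44.08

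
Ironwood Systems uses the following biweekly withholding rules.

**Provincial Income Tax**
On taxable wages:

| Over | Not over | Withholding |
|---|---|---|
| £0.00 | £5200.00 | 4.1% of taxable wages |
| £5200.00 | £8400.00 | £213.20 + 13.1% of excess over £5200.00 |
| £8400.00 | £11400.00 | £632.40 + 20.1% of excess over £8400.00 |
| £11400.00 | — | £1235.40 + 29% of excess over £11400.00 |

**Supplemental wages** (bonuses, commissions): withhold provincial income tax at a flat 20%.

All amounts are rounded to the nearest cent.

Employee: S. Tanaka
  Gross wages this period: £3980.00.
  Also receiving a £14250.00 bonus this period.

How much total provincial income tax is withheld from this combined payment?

£3013.18

Provincial Income Tax: taxable = £3980.00
  4.1% × £3980.00 = £163.18
Supplemental (20% flat on bonus): 20% × £14250.00 = £2850.00
Total provincial income tax: £163.18 + £2850.00 = £3013.18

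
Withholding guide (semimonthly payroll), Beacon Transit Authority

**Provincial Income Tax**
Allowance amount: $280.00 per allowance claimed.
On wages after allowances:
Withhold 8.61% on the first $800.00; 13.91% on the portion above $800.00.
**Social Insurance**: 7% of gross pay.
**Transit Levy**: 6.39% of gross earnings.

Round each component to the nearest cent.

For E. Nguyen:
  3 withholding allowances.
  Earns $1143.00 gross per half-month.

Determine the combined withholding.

$179.14

Provincial Income Tax: taxable = $1143.00 − 3×$280.00 = $303.00
  8.61% × $303.00 = $26.09
Social Insurance: 7% × $1143.00 = $80.01
Transit Levy: 6.39% × $1143.00 = $73.04
Total: $26.09 + $80.01 + $73.04 = $179.14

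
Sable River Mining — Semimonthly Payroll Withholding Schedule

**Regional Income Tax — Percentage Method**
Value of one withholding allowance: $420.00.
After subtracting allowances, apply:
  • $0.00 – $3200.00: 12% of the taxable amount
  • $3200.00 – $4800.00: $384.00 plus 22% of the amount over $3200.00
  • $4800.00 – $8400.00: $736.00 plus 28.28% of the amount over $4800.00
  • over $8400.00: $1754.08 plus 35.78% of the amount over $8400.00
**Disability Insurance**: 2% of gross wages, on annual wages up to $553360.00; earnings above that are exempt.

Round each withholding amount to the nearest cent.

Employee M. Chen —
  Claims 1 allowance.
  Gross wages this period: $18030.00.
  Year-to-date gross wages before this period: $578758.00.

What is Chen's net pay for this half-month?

Regional Income Tax: taxable = $18030.00 − 1×$420.00 = $17610.00
  $1754.08 + 35.78% × ($17610.00 − $8400.00) = $1754.08 + 35.78% × $9210.00 = $5049.42
Disability Insurance: YTD $578758.00 ≥ cap $553360.00 → $0.00
Total withheld: $5049.42 + $0.00 = $5049.42
Net pay: $18030.00 − $5049.42 = $12980.58

$12980.58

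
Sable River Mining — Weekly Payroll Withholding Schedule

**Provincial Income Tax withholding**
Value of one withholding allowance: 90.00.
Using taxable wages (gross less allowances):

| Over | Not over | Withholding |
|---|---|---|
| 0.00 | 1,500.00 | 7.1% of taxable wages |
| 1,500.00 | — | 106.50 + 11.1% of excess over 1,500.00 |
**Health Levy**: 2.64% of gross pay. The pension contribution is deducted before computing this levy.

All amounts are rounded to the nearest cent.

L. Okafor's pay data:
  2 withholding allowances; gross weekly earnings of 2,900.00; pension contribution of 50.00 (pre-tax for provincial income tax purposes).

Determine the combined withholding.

Provincial Income Tax: taxable = 2,900.00 − 50.00 − 2×90.00 = 2,670.00
  106.50 + 11.1% × (2,670.00 − 1,500.00) = 106.50 + 11.1% × 1,170.00 = 236.37
Health Levy: 2.64% × 2,850.00 = 75.24
Total: 236.37 + 75.24 = 311.61

311.61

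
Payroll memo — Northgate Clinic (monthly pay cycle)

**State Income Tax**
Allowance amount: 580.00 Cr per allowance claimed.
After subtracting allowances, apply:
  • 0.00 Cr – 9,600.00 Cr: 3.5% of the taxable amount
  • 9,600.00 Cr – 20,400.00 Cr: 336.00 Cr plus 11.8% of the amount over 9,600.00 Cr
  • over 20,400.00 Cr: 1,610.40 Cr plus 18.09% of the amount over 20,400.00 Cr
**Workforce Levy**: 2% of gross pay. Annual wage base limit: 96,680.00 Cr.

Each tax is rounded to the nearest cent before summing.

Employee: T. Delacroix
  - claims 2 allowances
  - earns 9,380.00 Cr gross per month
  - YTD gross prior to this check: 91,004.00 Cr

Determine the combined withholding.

State Income Tax: taxable = 9,380.00 Cr − 2×580.00 Cr = 8,220.00 Cr
  3.5% × 8,220.00 Cr = 287.70 Cr
Workforce Levy: cap 96,680.00 Cr − YTD 91,004.00 Cr = 5,676.00 Cr subject; 2% × 5,676.00 Cr = 113.52 Cr
Total: 287.70 Cr + 113.52 Cr = 401.22 Cr

401.22 Cr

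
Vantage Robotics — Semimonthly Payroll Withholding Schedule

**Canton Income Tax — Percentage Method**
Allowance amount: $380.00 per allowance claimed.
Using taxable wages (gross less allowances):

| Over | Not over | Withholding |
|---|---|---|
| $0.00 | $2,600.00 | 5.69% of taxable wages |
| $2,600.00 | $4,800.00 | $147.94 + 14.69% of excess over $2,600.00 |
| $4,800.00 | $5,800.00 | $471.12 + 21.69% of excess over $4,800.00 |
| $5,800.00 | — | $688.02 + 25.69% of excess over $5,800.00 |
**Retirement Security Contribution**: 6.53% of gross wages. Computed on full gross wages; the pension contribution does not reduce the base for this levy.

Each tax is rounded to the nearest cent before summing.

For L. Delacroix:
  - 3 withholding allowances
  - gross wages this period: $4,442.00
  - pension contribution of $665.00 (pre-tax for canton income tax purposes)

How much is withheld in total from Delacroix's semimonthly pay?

Canton Income Tax: taxable = $4,442.00 − $665.00 − 3×$380.00 = $2,637.00
  $147.94 + 14.69% × ($2,637.00 − $2,600.00) = $147.94 + 14.69% × $37.00 = $153.38
Retirement Security Contribution: 6.53% × $4,442.00 = $290.06
Total: $153.38 + $290.06 = $443.44

$443.44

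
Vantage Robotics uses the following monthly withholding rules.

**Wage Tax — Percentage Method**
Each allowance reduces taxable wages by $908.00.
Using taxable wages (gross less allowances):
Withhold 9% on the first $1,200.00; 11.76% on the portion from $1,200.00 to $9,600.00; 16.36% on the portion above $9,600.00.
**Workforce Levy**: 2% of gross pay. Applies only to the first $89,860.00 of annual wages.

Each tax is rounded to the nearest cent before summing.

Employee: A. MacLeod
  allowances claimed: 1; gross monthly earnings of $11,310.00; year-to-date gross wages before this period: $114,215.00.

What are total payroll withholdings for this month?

$1,227.05

Wage Tax: taxable = $11,310.00 − 1×$908.00 = $10,402.00
  $1,095.84 + 16.36% × ($10,402.00 − $9,600.00) = $1,095.84 + 16.36% × $802.00 = $1,227.05
Workforce Levy: YTD $114,215.00 ≥ cap $89,860.00 → $0.00
Total: $1,227.05 + $0.00 = $1,227.05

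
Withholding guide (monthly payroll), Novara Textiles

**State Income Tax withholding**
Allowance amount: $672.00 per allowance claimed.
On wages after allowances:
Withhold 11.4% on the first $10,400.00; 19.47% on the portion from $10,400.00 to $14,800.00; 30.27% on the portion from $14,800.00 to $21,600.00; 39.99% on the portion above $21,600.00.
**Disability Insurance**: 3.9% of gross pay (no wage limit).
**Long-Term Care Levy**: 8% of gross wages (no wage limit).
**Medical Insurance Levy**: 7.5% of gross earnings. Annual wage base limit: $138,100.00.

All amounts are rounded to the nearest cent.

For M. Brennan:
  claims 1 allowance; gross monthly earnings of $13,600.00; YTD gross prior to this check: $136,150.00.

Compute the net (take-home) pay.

State Income Tax: taxable = $13,600.00 − 1×$672.00 = $12,928.00
  $1,185.60 + 19.47% × ($12,928.00 − $10,400.00) = $1,185.60 + 19.47% × $2,528.00 = $1,677.80
Disability Insurance: 3.9% × $13,600.00 = $530.40
Long-Term Care Levy: 8% × $13,600.00 = $1,088.00
Medical Insurance Levy: cap $138,100.00 − YTD $136,150.00 = $1,950.00 subject; 7.5% × $1,950.00 = $146.25
Total withheld: $1,677.80 + $530.40 + $1,088.00 + $146.25 = $3,442.45
Net pay: $13,600.00 − $3,442.45 = $10,157.55

$10,157.55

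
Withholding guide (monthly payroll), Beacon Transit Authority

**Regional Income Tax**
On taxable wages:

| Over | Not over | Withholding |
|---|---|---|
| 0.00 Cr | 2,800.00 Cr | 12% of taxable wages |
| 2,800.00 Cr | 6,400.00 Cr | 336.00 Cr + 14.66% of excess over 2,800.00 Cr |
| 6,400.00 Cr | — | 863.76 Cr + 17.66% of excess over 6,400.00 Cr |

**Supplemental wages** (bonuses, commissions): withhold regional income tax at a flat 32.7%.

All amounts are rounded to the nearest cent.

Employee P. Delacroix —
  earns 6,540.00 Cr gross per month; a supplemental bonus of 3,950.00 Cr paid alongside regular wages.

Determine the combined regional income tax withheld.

2,180.13 Cr

Regional Income Tax: taxable = 6,540.00 Cr
  863.76 Cr + 17.66% × (6,540.00 Cr − 6,400.00 Cr) = 863.76 Cr + 17.66% × 140.00 Cr = 888.48 Cr
Supplemental (32.7% flat on bonus): 32.7% × 3,950.00 Cr = 1,291.65 Cr
Total regional income tax: 888.48 Cr + 1,291.65 Cr = 2,180.13 Cr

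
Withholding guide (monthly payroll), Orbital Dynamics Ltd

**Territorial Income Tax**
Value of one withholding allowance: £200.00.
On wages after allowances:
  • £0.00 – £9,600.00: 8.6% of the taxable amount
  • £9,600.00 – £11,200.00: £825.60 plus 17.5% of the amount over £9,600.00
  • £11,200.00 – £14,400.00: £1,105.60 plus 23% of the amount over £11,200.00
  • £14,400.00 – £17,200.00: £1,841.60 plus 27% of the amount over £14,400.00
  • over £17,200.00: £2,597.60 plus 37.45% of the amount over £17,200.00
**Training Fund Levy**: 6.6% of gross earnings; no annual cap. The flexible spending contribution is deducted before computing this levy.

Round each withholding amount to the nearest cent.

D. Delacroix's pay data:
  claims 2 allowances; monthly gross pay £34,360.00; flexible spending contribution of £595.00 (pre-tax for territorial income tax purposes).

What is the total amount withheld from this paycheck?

Territorial Income Tax: taxable = £34,360.00 − £595.00 − 2×£200.00 = £33,365.00
  £2,597.60 + 37.45% × (£33,365.00 − £17,200.00) = £2,597.60 + 37.45% × £16,165.00 = £8,651.39
Training Fund Levy: 6.6% × £33,765.00 = £2,228.49
Total: £8,651.39 + £2,228.49 = £10,879.88

£10,879.88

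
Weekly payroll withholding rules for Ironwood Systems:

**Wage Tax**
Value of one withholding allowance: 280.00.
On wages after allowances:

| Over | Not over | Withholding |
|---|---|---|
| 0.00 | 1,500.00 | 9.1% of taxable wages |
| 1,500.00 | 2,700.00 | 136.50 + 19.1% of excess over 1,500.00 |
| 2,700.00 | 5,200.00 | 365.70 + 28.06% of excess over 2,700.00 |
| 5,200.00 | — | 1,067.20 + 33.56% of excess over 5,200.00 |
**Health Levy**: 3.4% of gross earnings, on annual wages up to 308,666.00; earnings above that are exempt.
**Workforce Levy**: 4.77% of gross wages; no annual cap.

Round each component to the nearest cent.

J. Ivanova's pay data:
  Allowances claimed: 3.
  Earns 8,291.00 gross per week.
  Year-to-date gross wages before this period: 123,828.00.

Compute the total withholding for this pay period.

Wage Tax: taxable = 8,291.00 − 3×280.00 = 7,451.00
  1,067.20 + 33.56% × (7,451.00 − 5,200.00) = 1,067.20 + 33.56% × 2,251.00 = 1,822.64
Health Levy: 3.4% × 8,291.00 = 281.89
Workforce Levy: 4.77% × 8,291.00 = 395.48
Total: 1,822.64 + 281.89 + 395.48 = 2,500.01

2,500.01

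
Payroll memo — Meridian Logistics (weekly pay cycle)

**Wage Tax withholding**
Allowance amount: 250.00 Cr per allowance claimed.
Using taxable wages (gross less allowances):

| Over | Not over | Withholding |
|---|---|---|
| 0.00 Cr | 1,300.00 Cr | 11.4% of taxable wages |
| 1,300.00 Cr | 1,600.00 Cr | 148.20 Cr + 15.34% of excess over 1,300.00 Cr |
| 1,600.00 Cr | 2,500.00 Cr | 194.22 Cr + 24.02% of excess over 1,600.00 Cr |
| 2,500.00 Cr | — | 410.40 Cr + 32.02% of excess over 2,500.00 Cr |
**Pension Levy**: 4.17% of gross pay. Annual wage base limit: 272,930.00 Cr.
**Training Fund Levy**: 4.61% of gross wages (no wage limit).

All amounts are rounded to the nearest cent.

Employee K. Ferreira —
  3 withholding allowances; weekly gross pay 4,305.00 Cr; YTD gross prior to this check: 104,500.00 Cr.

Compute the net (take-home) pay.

Wage Tax: taxable = 4,305.00 Cr − 3×250.00 Cr = 3,555.00 Cr
  410.40 Cr + 32.02% × (3,555.00 Cr − 2,500.00 Cr) = 410.40 Cr + 32.02% × 1,055.00 Cr = 748.21 Cr
Pension Levy: 4.17% × 4,305.00 Cr = 179.52 Cr
Training Fund Levy: 4.61% × 4,305.00 Cr = 198.46 Cr
Total withheld: 748.21 Cr + 179.52 Cr + 198.46 Cr = 1,126.19 Cr
Net pay: 4,305.00 Cr − 1,126.19 Cr = 3,178.81 Cr

3,178.81 Cr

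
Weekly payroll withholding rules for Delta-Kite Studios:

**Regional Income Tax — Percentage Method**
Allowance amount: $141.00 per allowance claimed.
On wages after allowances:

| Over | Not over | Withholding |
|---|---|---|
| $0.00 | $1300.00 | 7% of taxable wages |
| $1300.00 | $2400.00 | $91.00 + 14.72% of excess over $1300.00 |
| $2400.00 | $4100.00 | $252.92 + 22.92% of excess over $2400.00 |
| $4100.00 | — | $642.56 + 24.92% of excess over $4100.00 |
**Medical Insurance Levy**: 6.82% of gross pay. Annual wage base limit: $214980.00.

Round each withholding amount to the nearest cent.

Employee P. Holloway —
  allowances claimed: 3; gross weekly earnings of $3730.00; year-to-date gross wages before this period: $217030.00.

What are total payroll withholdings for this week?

Regional Income Tax: taxable = $3730.00 − 3×$141.00 = $3307.00
  $252.92 + 22.92% × ($3307.00 − $2400.00) = $252.92 + 22.92% × $907.00 = $460.80
Medical Insurance Levy: YTD $217030.00 ≥ cap $214980.00 → $0.00
Total: $460.80 + $0.00 = $460.80

$460.80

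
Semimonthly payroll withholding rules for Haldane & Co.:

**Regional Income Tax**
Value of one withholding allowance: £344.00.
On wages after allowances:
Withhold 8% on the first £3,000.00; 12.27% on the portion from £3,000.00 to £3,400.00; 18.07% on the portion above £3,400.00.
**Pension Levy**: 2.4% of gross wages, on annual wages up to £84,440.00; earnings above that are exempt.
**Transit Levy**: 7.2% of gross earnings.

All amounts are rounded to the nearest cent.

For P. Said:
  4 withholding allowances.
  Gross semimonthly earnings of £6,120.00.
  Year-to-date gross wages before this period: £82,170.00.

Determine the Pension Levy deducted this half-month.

£54.48

Pension Levy: cap £84,440.00 − YTD £82,170.00 = £2,270.00 subject; 2.4% × £2,270.00 = £54.48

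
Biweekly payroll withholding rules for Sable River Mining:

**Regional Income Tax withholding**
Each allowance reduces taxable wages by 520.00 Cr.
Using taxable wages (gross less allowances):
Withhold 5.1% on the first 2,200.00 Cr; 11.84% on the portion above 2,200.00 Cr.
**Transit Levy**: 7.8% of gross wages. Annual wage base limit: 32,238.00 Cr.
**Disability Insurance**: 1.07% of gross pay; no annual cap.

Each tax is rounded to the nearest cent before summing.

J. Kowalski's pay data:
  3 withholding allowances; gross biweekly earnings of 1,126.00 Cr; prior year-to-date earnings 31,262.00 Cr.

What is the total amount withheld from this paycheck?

88.18 Cr

Regional Income Tax: taxable = 1,126.00 Cr − 3×520.00 Cr = -434.00 Cr
  Taxable ≤ 0 → 0.00 Cr
Transit Levy: cap 32,238.00 Cr − YTD 31,262.00 Cr = 976.00 Cr subject; 7.8% × 976.00 Cr = 76.13 Cr
Disability Insurance: 1.07% × 1,126.00 Cr = 12.05 Cr
Total: 0.00 Cr + 76.13 Cr + 12.05 Cr = 88.18 Cr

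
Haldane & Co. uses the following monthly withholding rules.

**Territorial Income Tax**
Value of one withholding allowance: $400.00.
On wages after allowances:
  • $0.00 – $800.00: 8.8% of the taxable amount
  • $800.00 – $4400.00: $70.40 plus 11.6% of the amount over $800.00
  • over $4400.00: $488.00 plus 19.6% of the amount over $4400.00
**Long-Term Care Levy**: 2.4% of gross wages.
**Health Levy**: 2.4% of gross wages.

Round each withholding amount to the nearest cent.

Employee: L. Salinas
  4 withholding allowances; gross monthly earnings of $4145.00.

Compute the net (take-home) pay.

$3673.22

Territorial Income Tax: taxable = $4145.00 − 4×$400.00 = $2545.00
  $70.40 + 11.6% × ($2545.00 − $800.00) = $70.40 + 11.6% × $1745.00 = $272.82
Long-Term Care Levy: 2.4% × $4145.00 = $99.48
Health Levy: 2.4% × $4145.00 = $99.48
Total withheld: $272.82 + $99.48 + $99.48 = $471.78
Net pay: $4145.00 − $471.78 = $3673.22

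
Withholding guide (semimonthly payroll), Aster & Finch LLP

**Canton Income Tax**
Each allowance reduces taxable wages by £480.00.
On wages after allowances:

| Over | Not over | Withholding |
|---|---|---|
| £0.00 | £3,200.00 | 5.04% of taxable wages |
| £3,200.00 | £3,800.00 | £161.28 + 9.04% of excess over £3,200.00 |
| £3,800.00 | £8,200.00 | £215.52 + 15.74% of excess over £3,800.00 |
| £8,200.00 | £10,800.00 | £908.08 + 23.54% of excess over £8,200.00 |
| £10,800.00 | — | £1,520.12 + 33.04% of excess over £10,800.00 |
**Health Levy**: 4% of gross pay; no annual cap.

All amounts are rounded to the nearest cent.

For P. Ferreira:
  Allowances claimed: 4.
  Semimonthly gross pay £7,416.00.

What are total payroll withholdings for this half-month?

Canton Income Tax: taxable = £7,416.00 − 4×£480.00 = £5,496.00
  £215.52 + 15.74% × (£5,496.00 − £3,800.00) = £215.52 + 15.74% × £1,696.00 = £482.47
Health Levy: 4% × £7,416.00 = £296.64
Total: £482.47 + £296.64 = £779.11

£779.11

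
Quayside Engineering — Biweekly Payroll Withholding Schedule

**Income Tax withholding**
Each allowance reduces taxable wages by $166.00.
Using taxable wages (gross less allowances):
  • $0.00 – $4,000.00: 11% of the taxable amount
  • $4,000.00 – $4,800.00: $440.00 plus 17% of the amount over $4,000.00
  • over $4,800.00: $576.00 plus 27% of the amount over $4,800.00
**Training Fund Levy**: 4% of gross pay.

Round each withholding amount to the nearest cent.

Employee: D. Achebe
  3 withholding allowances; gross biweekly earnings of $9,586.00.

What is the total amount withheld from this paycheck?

Income Tax: taxable = $9,586.00 − 3×$166.00 = $9,088.00
  $576.00 + 27% × ($9,088.00 − $4,800.00) = $576.00 + 27% × $4,288.00 = $1,733.76
Training Fund Levy: 4% × $9,586.00 = $383.44
Total: $1,733.76 + $383.44 = $2,117.20

$2,117.20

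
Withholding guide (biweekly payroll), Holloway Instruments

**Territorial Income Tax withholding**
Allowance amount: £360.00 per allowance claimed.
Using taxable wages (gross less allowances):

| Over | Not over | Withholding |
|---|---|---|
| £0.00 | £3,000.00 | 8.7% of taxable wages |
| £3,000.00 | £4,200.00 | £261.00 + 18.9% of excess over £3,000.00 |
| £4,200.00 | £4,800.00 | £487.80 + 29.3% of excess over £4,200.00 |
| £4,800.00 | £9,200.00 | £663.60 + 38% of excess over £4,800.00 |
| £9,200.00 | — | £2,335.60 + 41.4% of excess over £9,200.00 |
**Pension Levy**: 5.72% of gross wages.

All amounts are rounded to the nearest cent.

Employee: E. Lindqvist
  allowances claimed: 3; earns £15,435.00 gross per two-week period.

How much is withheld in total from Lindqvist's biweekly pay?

Territorial Income Tax: taxable = £15,435.00 − 3×£360.00 = £14,355.00
  £2,335.60 + 41.4% × (£14,355.00 − £9,200.00) = £2,335.60 + 41.4% × £5,155.00 = £4,469.77
Pension Levy: 5.72% × £15,435.00 = £882.88
Total: £4,469.77 + £882.88 = £5,352.65

£5,352.65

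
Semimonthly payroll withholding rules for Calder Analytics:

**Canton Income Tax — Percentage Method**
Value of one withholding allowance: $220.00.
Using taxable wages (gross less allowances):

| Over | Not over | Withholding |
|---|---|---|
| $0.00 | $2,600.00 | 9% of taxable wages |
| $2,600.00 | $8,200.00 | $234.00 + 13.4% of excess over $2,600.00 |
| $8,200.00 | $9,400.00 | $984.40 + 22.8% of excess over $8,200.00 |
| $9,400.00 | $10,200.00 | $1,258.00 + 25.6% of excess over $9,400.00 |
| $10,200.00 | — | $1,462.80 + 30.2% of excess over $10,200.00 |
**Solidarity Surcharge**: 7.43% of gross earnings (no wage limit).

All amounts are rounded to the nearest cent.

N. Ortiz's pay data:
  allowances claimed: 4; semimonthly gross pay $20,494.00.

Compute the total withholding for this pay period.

Canton Income Tax: taxable = $20,494.00 − 4×$220.00 = $19,614.00
  $1,462.80 + 30.2% × ($19,614.00 − $10,200.00) = $1,462.80 + 30.2% × $9,414.00 = $4,305.83
Solidarity Surcharge: 7.43% × $20,494.00 = $1,522.70
Total: $4,305.83 + $1,522.70 = $5,828.53

$5,828.53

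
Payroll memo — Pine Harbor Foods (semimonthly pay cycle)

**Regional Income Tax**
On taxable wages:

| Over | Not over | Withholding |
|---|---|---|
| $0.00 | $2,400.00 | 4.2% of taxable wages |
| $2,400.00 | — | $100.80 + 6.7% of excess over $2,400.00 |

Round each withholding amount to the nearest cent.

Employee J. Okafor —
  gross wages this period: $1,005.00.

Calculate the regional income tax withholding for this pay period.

Regional Income Tax: taxable = $1,005.00
  4.2% × $1,005.00 = $42.21

$42.21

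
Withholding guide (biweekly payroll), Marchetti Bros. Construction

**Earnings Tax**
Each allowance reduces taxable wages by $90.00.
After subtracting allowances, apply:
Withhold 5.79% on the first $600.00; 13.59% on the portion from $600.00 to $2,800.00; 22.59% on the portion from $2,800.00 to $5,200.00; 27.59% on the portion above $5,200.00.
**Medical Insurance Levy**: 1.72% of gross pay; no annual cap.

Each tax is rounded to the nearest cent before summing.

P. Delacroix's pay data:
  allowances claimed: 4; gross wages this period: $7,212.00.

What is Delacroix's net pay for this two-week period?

$5,756.28

Earnings Tax: taxable = $7,212.00 − 4×$90.00 = $6,852.00
  $875.88 + 27.59% × ($6,852.00 − $5,200.00) = $875.88 + 27.59% × $1,652.00 = $1,331.67
Medical Insurance Levy: 1.72% × $7,212.00 = $124.05
Total withheld: $1,331.67 + $124.05 = $1,455.72
Net pay: $7,212.00 − $1,455.72 = $5,756.28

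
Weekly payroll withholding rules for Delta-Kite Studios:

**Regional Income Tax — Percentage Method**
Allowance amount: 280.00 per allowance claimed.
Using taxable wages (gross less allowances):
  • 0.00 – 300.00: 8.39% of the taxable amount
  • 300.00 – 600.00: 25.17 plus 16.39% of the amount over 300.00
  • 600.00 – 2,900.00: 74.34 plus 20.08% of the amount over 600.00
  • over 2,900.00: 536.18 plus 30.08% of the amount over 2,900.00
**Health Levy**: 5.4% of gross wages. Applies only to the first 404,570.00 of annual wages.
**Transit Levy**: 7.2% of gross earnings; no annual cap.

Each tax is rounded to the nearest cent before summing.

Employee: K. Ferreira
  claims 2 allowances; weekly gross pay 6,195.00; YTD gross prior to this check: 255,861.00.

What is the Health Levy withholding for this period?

Health Levy: 5.4% × 6,195.00 = 334.53

334.53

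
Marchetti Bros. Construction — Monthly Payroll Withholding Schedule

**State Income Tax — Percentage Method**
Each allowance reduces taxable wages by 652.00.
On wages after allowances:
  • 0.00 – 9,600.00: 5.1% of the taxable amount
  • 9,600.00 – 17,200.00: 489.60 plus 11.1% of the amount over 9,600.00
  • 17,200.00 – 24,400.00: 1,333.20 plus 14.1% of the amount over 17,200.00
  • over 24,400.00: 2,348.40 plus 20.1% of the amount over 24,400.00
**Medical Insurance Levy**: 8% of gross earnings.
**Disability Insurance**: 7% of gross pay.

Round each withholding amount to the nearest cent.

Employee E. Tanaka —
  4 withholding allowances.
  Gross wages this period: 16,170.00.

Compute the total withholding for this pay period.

3,354.88

State Income Tax: taxable = 16,170.00 − 4×652.00 = 13,562.00
  489.60 + 11.1% × (13,562.00 − 9,600.00) = 489.60 + 11.1% × 3,962.00 = 929.38
Medical Insurance Levy: 8% × 16,170.00 = 1,293.60
Disability Insurance: 7% × 16,170.00 = 1,131.90
Total: 929.38 + 1,293.60 + 1,131.90 = 3,354.88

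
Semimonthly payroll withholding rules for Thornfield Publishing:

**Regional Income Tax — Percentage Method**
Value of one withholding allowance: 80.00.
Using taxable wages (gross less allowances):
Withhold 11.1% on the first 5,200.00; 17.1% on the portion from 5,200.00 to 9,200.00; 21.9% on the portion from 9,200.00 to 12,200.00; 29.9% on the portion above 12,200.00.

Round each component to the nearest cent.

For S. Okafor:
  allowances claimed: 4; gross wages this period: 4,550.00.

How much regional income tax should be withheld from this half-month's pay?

469.53

Regional Income Tax: taxable = 4,550.00 − 4×80.00 = 4,230.00
  11.1% × 4,230.00 = 469.53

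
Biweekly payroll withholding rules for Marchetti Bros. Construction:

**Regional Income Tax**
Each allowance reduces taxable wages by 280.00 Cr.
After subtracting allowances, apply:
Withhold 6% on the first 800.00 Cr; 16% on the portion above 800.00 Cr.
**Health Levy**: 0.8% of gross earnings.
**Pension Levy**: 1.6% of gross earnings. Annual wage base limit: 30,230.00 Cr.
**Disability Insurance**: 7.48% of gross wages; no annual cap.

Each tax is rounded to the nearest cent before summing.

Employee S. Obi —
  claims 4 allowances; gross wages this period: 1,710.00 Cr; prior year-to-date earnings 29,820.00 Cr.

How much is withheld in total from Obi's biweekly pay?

Regional Income Tax: taxable = 1,710.00 Cr − 4×280.00 Cr = 590.00 Cr
  6% × 590.00 Cr = 35.40 Cr
Health Levy: 0.8% × 1,710.00 Cr = 13.68 Cr
Pension Levy: cap 30,230.00 Cr − YTD 29,820.00 Cr = 410.00 Cr subject; 1.6% × 410.00 Cr = 6.56 Cr
Disability Insurance: 7.48% × 1,710.00 Cr = 127.91 Cr
Total: 35.40 Cr + 13.68 Cr + 6.56 Cr + 127.91 Cr = 183.55 Cr

183.55 Cr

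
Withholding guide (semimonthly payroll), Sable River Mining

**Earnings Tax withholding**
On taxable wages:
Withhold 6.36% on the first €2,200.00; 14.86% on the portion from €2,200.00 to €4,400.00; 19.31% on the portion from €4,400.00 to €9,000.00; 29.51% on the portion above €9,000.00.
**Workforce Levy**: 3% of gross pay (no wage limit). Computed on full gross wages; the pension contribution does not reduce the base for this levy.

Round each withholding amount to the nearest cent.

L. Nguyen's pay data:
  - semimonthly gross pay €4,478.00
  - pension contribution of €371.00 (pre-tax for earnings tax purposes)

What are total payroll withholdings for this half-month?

€557.64

Earnings Tax: taxable = €4,478.00 − €371.00 = €4,107.00
  €139.92 + 14.86% × (€4,107.00 − €2,200.00) = €139.92 + 14.86% × €1,907.00 = €423.30
Workforce Levy: 3% × €4,478.00 = €134.34
Total: €423.30 + €134.34 = €557.64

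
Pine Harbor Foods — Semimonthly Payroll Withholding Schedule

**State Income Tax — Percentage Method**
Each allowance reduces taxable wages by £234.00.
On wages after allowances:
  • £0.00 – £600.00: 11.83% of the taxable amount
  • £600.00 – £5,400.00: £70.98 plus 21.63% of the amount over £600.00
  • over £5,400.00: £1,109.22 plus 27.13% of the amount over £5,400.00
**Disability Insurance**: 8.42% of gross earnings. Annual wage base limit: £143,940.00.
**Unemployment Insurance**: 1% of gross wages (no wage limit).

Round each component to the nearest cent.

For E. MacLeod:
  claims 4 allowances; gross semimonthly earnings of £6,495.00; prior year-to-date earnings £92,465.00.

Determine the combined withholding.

State Income Tax: taxable = £6,495.00 − 4×£234.00 = £5,559.00
  £1,109.22 + 27.13% × (£5,559.00 − £5,400.00) = £1,109.22 + 27.13% × £159.00 = £1,152.36
Disability Insurance: 8.42% × £6,495.00 = £546.88
Unemployment Insurance: 1% × £6,495.00 = £64.95
Total: £1,152.36 + £546.88 + £64.95 = £1,764.19

£1,764.19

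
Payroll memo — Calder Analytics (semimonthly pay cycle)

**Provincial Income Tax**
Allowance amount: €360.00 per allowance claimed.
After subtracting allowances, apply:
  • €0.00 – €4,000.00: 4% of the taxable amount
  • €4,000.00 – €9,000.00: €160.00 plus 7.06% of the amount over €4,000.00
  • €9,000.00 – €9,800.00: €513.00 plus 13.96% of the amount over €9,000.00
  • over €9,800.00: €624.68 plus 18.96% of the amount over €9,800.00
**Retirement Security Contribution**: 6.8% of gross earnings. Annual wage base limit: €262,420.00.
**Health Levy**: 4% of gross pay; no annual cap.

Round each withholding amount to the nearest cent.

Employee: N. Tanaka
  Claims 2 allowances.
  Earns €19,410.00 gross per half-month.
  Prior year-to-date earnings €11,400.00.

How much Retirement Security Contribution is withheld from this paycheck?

Retirement Security Contribution: 6.8% × €19,410.00 = €1,319.88

€1,319.88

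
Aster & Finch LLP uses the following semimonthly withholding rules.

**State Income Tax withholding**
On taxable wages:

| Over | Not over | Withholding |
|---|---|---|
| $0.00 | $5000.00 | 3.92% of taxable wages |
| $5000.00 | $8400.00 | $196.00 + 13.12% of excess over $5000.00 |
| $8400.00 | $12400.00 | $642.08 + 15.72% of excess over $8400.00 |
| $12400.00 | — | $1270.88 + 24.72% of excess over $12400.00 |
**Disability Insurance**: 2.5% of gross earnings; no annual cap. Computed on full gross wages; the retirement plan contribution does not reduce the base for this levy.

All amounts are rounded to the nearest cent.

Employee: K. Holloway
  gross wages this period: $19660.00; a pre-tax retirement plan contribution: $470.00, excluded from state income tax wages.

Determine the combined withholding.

State Income Tax: taxable = $19660.00 − $470.00 = $19190.00
  $1270.88 + 24.72% × ($19190.00 − $12400.00) = $1270.88 + 24.72% × $6790.00 = $2949.37
Disability Insurance: 2.5% × $19660.00 = $491.50
Total: $2949.37 + $491.50 = $3440.87

$3440.87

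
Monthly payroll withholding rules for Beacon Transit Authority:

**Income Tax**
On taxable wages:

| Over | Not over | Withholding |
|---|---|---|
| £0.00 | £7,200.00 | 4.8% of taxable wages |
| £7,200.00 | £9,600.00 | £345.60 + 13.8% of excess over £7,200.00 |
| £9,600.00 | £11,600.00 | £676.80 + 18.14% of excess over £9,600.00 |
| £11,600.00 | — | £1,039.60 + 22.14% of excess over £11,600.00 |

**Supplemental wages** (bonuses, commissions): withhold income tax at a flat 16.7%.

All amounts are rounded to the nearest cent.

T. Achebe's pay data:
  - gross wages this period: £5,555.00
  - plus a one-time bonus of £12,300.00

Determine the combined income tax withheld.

£2,320.74

Income Tax: taxable = £5,555.00
  4.8% × £5,555.00 = £266.64
Supplemental (16.7% flat on bonus): 16.7% × £12,300.00 = £2,054.10
Total income tax: £266.64 + £2,054.10 = £2,320.74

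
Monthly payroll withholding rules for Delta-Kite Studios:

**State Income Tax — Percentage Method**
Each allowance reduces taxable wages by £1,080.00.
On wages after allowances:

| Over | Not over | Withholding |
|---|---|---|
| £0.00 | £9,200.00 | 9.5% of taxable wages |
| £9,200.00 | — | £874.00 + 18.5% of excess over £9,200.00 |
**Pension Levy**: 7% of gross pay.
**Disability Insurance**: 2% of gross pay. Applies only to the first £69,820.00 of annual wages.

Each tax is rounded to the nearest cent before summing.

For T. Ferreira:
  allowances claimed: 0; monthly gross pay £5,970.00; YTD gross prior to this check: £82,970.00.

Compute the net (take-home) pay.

£4,984.95

State Income Tax: taxable = £5,970.00
  9.5% × £5,970.00 = £567.15
Pension Levy: 7% × £5,970.00 = £417.90
Disability Insurance: YTD £82,970.00 ≥ cap £69,820.00 → £0.00
Total withheld: £567.15 + £417.90 + £0.00 = £985.05
Net pay: £5,970.00 − £985.05 = £4,984.95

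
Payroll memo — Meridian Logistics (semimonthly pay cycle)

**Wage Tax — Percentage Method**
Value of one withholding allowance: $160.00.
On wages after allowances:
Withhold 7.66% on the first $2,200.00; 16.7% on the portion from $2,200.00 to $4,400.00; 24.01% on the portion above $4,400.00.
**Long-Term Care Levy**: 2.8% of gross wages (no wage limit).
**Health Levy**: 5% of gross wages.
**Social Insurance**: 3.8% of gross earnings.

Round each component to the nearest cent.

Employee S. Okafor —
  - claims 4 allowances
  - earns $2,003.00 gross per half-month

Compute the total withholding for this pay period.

Wage Tax: taxable = $2,003.00 − 4×$160.00 = $1,363.00
  7.66% × $1,363.00 = $104.41
Long-Term Care Levy: 2.8% × $2,003.00 = $56.08
Health Levy: 5% × $2,003.00 = $100.15
Social Insurance: 3.8% × $2,003.00 = $76.11
Total: $104.41 + $56.08 + $100.15 + $76.11 = $336.75

$336.75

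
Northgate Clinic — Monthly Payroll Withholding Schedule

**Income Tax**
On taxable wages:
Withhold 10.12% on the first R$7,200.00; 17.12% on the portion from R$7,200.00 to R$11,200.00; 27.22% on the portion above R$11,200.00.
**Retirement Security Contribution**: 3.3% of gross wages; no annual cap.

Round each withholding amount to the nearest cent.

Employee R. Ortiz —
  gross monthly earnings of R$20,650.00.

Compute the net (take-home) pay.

R$15,982.82

Income Tax: taxable = R$20,650.00
  R$1,413.44 + 27.22% × (R$20,650.00 − R$11,200.00) = R$1,413.44 + 27.22% × R$9,450.00 = R$3,985.73
Retirement Security Contribution: 3.3% × R$20,650.00 = R$681.45
Total withheld: R$3,985.73 + R$681.45 = R$4,667.18
Net pay: R$20,650.00 − R$4,667.18 = R$15,982.82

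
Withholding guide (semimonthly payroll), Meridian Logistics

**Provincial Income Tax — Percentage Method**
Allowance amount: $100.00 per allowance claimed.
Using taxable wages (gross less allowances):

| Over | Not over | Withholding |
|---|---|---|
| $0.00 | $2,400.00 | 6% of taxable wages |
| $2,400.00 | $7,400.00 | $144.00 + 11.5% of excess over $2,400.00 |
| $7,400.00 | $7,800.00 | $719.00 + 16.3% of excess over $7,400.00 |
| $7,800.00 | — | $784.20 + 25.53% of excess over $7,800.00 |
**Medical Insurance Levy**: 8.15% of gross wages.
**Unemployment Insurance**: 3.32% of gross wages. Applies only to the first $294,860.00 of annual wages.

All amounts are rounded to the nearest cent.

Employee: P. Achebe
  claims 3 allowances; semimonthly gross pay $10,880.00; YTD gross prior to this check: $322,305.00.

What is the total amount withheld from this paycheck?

Provincial Income Tax: taxable = $10,880.00 − 3×$100.00 = $10,580.00
  $784.20 + 25.53% × ($10,580.00 − $7,800.00) = $784.20 + 25.53% × $2,780.00 = $1,493.93
Medical Insurance Levy: 8.15% × $10,880.00 = $886.72
Unemployment Insurance: YTD $322,305.00 ≥ cap $294,860.00 → $0.00
Total: $1,493.93 + $886.72 + $0.00 = $2,380.65

$2,380.65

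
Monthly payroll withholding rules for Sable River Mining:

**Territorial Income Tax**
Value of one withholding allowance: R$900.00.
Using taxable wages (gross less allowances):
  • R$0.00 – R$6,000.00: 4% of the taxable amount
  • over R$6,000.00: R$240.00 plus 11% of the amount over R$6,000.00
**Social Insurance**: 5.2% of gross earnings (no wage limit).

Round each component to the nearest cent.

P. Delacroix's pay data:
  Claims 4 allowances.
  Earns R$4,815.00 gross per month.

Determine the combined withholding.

R$298.98

Territorial Income Tax: taxable = R$4,815.00 − 4×R$900.00 = R$1,215.00
  4% × R$1,215.00 = R$48.60
Social Insurance: 5.2% × R$4,815.00 = R$250.38
Total: R$48.60 + R$250.38 = R$298.98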